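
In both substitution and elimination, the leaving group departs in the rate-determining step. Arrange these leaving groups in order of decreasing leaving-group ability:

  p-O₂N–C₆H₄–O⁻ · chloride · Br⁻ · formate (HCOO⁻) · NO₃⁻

The more stable X⁻ (or X) is on its own — i.e. the weaker a base it is — the better a leaving group it makes.
Br⁻: pKₐ(HBr) ≈ -9
chloride: pKₐ(HCl) ≈ -7
NO₃⁻: pKₐ(HNO₃) ≈ -1.3
formate (HCOO⁻): pKₐ(HCOOH) ≈ 3.8
p-O₂N–C₆H₄–O⁻: pKₐ(p-nitrophenol) ≈ 7.2

Br⁻ > chloride > NO₃⁻ > formate (HCOO⁻) > p-O₂N–C₆H₄–O⁻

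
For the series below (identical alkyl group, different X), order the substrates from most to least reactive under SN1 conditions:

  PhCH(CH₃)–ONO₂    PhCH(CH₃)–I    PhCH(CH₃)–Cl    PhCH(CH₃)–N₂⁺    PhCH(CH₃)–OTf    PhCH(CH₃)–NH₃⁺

Same R in every case — rank the leaving groups.
A good leaving group is a weak base: the lower the pKₐ of its conjugate acid, the more readily it departs.
PhCH(CH₃)–N₂⁺ loses N₂: no meaningful conjugate acid; N₂ departs as an exceptionally stable neutral molecule
PhCH(CH₃)–OTf loses OTf⁻: pKₐ(CF₃SO₃H (triflic acid)) ≈ -14
PhCH(CH₃)–I loses I⁻: pKₐ(HI) ≈ -10
PhCH(CH₃)–Cl loses Cl⁻: pKₐ(HCl) ≈ -7
PhCH(CH₃)–ONO₂ loses NO₃⁻: pKₐ(HNO₃) ≈ -1.3
PhCH(CH₃)–NH₃⁺ loses NH₃: pKₐ(NH₄⁺) ≈ 9.2

PhCH(CH₃)–N₂⁺ > PhCH(CH₃)–OTf > PhCH(CH₃)–I > PhCH(CH₃)–Cl > PhCH(CH₃)–ONO₂ > PhCH(CH₃)–NH₃⁺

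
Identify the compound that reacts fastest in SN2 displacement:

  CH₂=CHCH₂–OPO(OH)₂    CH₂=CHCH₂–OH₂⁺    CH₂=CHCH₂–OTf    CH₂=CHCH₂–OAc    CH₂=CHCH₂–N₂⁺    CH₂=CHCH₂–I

The skeletons are identical, so relative rate is governed entirely by leaving-group ability.
The more stable X⁻ (or X) is on its own — i.e. the weaker a base it is — the better a leaving group it makes.
CH₂=CHCH₂–N₂⁺ loses N₂: no meaningful conjugate acid; N₂ departs as an exceptionally stable neutral molecule
CH₂=CHCH₂–OTf loses OTf⁻: pKₐ(CF₃SO₃H (triflic acid)) ≈ -14
CH₂=CHCH₂–I loses I⁻: pKₐ(HI) ≈ -10
CH₂=CHCH₂–OH₂⁺ loses H₂O: pKₐ(H₃O⁺) ≈ -1.7
CH₂=CHCH₂–OPO(OH)₂ loses H₂PO₄⁻: pKₐ(H₃PO₄) ≈ 2.1
CH₂=CHCH₂–OAc loses AcO⁻: pKₐ(CH₃COOH) ≈ 4.8

CH₂=CHCH₂–N₂⁺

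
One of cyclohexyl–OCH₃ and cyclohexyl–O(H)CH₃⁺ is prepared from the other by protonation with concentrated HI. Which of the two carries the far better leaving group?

From cyclohexyl–OCH₃ the departing group would be CH₃O⁻ (pKₐ(CH₃OH) ≈ 15.5). Strong base; alkoxides do not leave unassisted.
From cyclohexyl–O(H)CH₃⁺ the leaving group is R'OH (pKₐ(R'OH₂⁺) ≈ -2.4). Neutral; leaves from a protonated ether (an oxonium ion, R–O(H)R'⁺).
Protonation with concentrated HI works by allowing neutral methanol, rather than methoxide, to depart, making cyclohexyl–O(H)CH₃⁺ enormously more reactive.

cyclohexyl–O(H)CH₃⁺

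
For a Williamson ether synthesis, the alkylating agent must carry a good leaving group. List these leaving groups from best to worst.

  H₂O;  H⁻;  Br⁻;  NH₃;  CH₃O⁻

A good leaving group is a weak base: the lower the pKₐ of its conjugate acid, the more readily it departs.
Br⁻: pKₐ(HBr) ≈ -9
H₂O: pKₐ(H₃O⁺) ≈ -1.7
NH₃: pKₐ(NH₄⁺) ≈ 9.2
CH₃O⁻: pKₐ(CH₃OH) ≈ 15.5
H⁻: pKₐ(H₂) ≈ 36

Br⁻ > H₂O > NH₃ > CH₃O⁻ > H⁻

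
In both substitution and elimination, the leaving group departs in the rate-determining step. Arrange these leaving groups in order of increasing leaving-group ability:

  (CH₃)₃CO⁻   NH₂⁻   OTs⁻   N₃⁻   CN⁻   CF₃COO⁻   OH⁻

NH₂⁻ < (CH₃)₃CO⁻ < OH⁻ < CN⁻ < N₃⁻ < CF₃COO⁻ < OTs⁻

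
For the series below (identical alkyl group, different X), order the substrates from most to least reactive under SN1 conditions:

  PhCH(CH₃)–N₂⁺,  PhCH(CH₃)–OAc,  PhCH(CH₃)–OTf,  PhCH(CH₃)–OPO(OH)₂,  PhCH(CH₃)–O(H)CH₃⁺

Same R in every case — rank the leaving groups.
A good leaving group is a weak base: the lower the pKₐ of its conjugate acid, the more readily it departs.
PhCH(CH₃)–N₂⁺ loses N₂: no meaningful conjugate acid; N₂ departs as an exceptionally stable neutral molecule
PhCH(CH₃)–OTf loses OTf⁻: pKₐ(CF₃SO₃H (triflic acid)) ≈ -14
PhCH(CH₃)–O(H)CH₃⁺ loses R'OH: pKₐ(R'OH₂⁺) ≈ -2.4
PhCH(CH₃)–OPO(OH)₂ loses H₂PO₄⁻: pKₐ(H₃PO₄) ≈ 2.1
PhCH(CH₃)–OAc loses AcO⁻: pKₐ(CH₃COOH) ≈ 4.8

PhCH(CH₃)–N₂⁺ > PhCH(CH₃)–OTf > PhCH(CH₃)–O(H)CH₃⁺ > PhCH(CH₃)–OPO(OH)₂ > PhCH(CH₃)–OAc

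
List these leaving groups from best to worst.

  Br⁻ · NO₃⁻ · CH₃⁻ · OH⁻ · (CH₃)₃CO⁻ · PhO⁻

Br⁻ > NO₃⁻ > PhO⁻ > OH⁻ > (CH₃)₃CO⁻ > CH₃⁻

Br⁻: pKₐ(HBr) ≈ -9 — weak base; good leaving group
NO₃⁻: pKₐ(HNO₃) ≈ -1.3 — resonance-delocalised over three oxygens
PhO⁻: pKₐ(C₆H₅OH (phenol)) ≈ 10
OH⁻: pKₐ(H₂O) ≈ 15.7 — strong base; essentially never leaves without prior activation
(CH₃)₃CO⁻: pKₐ(t-BuOH) ≈ 18 — bulky, strongly basic alkoxide
CH₃⁻: pKₐ(CH₄) ≈ 48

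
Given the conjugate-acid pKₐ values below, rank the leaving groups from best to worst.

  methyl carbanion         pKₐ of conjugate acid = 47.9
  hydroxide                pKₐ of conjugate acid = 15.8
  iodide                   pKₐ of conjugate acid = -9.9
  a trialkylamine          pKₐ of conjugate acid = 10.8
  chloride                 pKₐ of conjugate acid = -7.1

iodide > chloride > a trialkylamine > hydroxide > methyl carbanion

Lower conjugate-acid pKₐ ⇒ weaker base ⇒ better leaving group.
Sorting by the given values: iodide (-9.9), chloride (-7.1), a trialkylamine (10.8), hydroxide (15.8), methyl carbanion (47.9).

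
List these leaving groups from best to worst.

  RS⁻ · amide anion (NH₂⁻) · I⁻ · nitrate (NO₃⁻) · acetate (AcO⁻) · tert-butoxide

I⁻ > nitrate (NO₃⁻) > acetate (AcO⁻) > RS⁻ > tert-butoxide > amide anion (NH₂⁻)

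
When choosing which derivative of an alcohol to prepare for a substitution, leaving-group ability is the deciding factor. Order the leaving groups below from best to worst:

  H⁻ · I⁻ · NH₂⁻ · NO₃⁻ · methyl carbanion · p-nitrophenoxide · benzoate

I⁻ > NO₃⁻ > benzoate > p-nitrophenoxide > H⁻ > NH₂⁻ > methyl carbanion

I⁻: pKₐ(HI) ≈ -10 — large, highly polarisable; very weak base
NO₃⁻: pKₐ(HNO₃) ≈ -1.3 — resonance-delocalised over three oxygens
benzoate: pKₐ(C₆H₅COOH) ≈ 4.2 — aryl carboxylate
p-nitrophenoxide: pKₐ(p-nitrophenol) ≈ 7.2 — nitro group delocalises the charge; the classic chromogenic LG
H⁻: pKₐ(H₂) ≈ 36 — extremely strong base; leaves only in special hydride-transfer contexts
NH₂⁻: pKₐ(NH₃) ≈ 38 — extremely strong base; never a leaving group
methyl carbanion: pKₐ(CH₄) ≈ 48 — unstabilised carbanion; the worst conceivable leaving group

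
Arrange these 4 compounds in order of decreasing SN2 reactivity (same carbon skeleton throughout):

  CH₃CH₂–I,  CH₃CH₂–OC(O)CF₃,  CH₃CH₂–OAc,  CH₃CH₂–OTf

CH₃CH₂–OTf > CH₃CH₂–I > CH₃CH₂–OC(O)CF₃ > CH₃CH₂–OAc

Identical carbon frameworks mean the comparison reduces to leaving-group quality.
A good leaving group is a weak base: the lower the pKₐ of its conjugate acid, the more readily it departs.
CH₃CH₂–OTf loses OTf⁻: pKₐ(CF₃SO₃H (triflic acid)) ≈ -14
CH₃CH₂–I loses I⁻: pKₐ(HI) ≈ -10
CH₃CH₂–OC(O)CF₃ loses CF₃COO⁻: pKₐ(CF₃COOH) ≈ 0.2
CH₃CH₂–OAc loses AcO⁻: pKₐ(CH₃COOH) ≈ 4.8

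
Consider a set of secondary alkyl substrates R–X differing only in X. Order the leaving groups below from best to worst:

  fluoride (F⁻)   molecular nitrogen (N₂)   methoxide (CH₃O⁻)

molecular nitrogen (N₂) > fluoride (F⁻) > methoxide (CH₃O⁻)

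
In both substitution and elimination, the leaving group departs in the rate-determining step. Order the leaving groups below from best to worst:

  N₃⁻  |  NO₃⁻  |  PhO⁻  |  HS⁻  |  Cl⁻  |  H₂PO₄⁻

Cl⁻ > NO₃⁻ > H₂PO₄⁻ > N₃⁻ > HS⁻ > PhO⁻

A good leaving group is a weak base: the lower the pKₐ of its conjugate acid, the more readily it departs.
Cl⁻: pKₐ(HCl) ≈ -7 — moderately weak base
NO₃⁻: pKₐ(HNO₃) ≈ -1.3
H₂PO₄⁻: pKₐ(H₃PO₄) ≈ 2.1 — moderate base; biological leaving group after further activation
N₃⁻: pKₐ(HN₃) ≈ 4.7 — linear, resonance-stabilised
HS⁻: pKₐ(H₂S) ≈ 7
PhO⁻: pKₐ(C₆H₅OH (phenol)) ≈ 10 — resonance into the ring helps, but still a poor LG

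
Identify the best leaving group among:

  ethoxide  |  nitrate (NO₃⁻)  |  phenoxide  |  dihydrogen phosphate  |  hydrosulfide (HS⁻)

nitrate (NO₃⁻)

A good leaving group is a weak base: the lower the pKₐ of its conjugate acid, the more readily it departs.
nitrate (NO₃⁻): pKₐ(HNO₃) ≈ -1.3
dihydrogen phosphate: pKₐ(H₃PO₄) ≈ 2.1
hydrosulfide (HS⁻): pKₐ(H₂S) ≈ 7
phenoxide: pKₐ(C₆H₅OH (phenol)) ≈ 10
ethoxide: pKₐ(CH₃CH₂OH) ≈ 16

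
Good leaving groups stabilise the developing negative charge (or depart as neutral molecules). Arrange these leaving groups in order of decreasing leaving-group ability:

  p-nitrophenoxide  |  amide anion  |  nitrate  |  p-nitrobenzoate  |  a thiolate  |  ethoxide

A good leaving group is a weak base: the lower the pKₐ of its conjugate acid, the more readily it departs.
nitrate: pKₐ(HNO₃) ≈ -1.3 — resonance-delocalised over three oxygens
p-nitrobenzoate: pKₐ(p-nitrobenzoic acid) ≈ 3.4 — electron-withdrawing nitro group stabilises the carboxylate
p-nitrophenoxide: pKₐ(p-nitrophenol) ≈ 7.2 — nitro group delocalises the charge; the classic chromogenic LG
a thiolate: pKₐ(RSH (a thiol)) ≈ 10.5 — moderately basic; rarely leaves without activation
ethoxide: pKₐ(CH₃CH₂OH) ≈ 16 — strong base; alkoxides do not leave unassisted
amide anion: pKₐ(NH₃) ≈ 38 — extremely strong base; never a leaving group

nitrate > p-nitrobenzoate > p-nitrophenoxide > a thiolate > ethoxide > amide anion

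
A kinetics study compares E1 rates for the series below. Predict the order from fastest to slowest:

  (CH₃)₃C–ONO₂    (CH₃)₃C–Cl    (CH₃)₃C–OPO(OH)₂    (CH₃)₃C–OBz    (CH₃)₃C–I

The skeletons are identical, so relative rate is governed entirely by leaving-group ability.
Leaving-group ability tracks the stability of the departed species; conjugate-acid pKₐ is the usual yardstick (lower pKₐ → better LG).
(CH₃)₃C–I loses I⁻: pKₐ(HI) ≈ -10
(CH₃)₃C–Cl loses Cl⁻: pKₐ(HCl) ≈ -7
(CH₃)₃C–ONO₂ loses NO₃⁻: pKₐ(HNO₃) ≈ -1.3
(CH₃)₃C–OPO(OH)₂ loses H₂PO₄⁻: pKₐ(H₃PO₄) ≈ 2.1
(CH₃)₃C–OBz loses PhCOO⁻: pKₐ(C₆H₅COOH) ≈ 4.2

(CH₃)₃C–I > (CH₃)₃C–Cl > (CH₃)₃C–ONO₂ > (CH₃)₃C–OPO(OH)₂ > (CH₃)₃C–OBz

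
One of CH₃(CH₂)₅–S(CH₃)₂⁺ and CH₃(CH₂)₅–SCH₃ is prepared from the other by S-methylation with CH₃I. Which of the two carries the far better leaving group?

From CH₃(CH₂)₅–SCH₃ the departing group would be RS⁻ (pKₐ(RSH (a thiol)) ≈ 10.5). Moderately basic; rarely leaves without activation.
From CH₃(CH₂)₅–S(CH₃)₂⁺ the leaving group is SR'₂ (pKₐ(R'₂SH⁺) ≈ -7). Neutral; leaves from a sulfonium salt (R–SR'₂⁺).
S-methylation with CH₃I works by allowing neutral dimethyl sulfide, rather than methanethiolate, to depart, making CH₃(CH₂)₅–S(CH₃)₂⁺ enormously more reactive.

CH₃(CH₂)₅–S(CH₃)₂⁺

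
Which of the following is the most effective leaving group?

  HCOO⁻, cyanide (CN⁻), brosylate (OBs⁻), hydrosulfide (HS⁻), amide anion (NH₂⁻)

brosylate (OBs⁻)

The more stable X⁻ (or X) is on its own — i.e. the weaker a base it is — the better a leaving group it makes.
brosylate (OBs⁻): pKₐ(p-BrC₆H₄SO₃H) ≈ -2.8
HCOO⁻: pKₐ(HCOOH) ≈ 3.8
hydrosulfide (HS⁻): pKₐ(H₂S) ≈ 7
cyanide (CN⁻): pKₐ(HCN) ≈ 9.2
amide anion (NH₂⁻): pKₐ(NH₃) ≈ 38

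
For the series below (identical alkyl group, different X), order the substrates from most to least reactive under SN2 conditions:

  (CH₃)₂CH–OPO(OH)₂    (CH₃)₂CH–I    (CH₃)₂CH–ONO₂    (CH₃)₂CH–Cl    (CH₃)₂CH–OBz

(CH₃)₂CH–I > (CH₃)₂CH–Cl > (CH₃)₂CH–ONO₂ > (CH₃)₂CH–OPO(OH)₂ > (CH₃)₂CH–OBz

Identical carbon frameworks mean the comparison reduces to leaving-group quality.
The more stable X⁻ (or X) is on its own — i.e. the weaker a base it is — the better a leaving group it makes.
(CH₃)₂CH–I loses I⁻: pKₐ(HI) ≈ -10
(CH₃)₂CH–Cl loses Cl⁻: pKₐ(HCl) ≈ -7
(CH₃)₂CH–ONO₂ loses NO₃⁻: pKₐ(HNO₃) ≈ -1.3
(CH₃)₂CH–OPO(OH)₂ loses H₂PO₄⁻: pKₐ(H₃PO₄) ≈ 2.1
(CH₃)₂CH–OBz loses PhCOO⁻: pKₐ(C₆H₅COOH) ≈ 4.2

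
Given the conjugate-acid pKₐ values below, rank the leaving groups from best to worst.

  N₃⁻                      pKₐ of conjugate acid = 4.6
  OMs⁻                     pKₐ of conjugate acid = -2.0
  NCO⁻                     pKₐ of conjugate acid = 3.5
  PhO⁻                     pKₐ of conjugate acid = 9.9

Lower conjugate-acid pKₐ ⇒ weaker base ⇒ better leaving group.
Sorting by the given values: OMs⁻ (-2.0), NCO⁻ (3.5), N₃⁻ (4.6), PhO⁻ (9.9).

OMs⁻ > NCO⁻ > N₃⁻ > PhO⁻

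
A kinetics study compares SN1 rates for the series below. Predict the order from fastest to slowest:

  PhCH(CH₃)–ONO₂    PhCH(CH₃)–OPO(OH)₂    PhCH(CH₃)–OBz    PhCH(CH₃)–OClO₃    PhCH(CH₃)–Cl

PhCH(CH₃)–OClO₃ > PhCH(CH₃)–Cl > PhCH(CH₃)–ONO₂ > PhCH(CH₃)–OPO(OH)₂ > PhCH(CH₃)–OBz

Same R in every case — rank the leaving groups.
Leaving-group ability tracks the stability of the departed species; conjugate-acid pKₐ is the usual yardstick (lower pKₐ → better LG).
PhCH(CH₃)–OClO₃ loses ClO₄⁻: pKₐ(HClO₄) ≈ -10
PhCH(CH₃)–Cl loses Cl⁻: pKₐ(HCl) ≈ -7
PhCH(CH₃)–ONO₂ loses NO₃⁻: pKₐ(HNO₃) ≈ -1.3
PhCH(CH₃)–OPO(OH)₂ loses H₂PO₄⁻: pKₐ(H₃PO₄) ≈ 2.1
PhCH(CH₃)–OBz loses PhCOO⁻: pKₐ(C₆H₅COOH) ≈ 4.2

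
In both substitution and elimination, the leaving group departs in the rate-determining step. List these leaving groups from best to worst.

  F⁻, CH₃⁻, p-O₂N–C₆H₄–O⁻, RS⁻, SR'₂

SR'₂ > F⁻ > p-O₂N–C₆H₄–O⁻ > RS⁻ > CH₃⁻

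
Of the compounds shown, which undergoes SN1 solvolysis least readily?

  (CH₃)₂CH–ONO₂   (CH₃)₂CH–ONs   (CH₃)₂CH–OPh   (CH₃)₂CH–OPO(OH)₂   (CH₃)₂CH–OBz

(CH₃)₂CH–OPh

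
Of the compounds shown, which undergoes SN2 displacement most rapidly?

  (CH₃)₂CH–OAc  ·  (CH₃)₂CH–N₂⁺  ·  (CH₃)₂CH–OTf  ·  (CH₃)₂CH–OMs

(CH₃)₂CH–N₂⁺

With the same alkyl group throughout, only the leaving group differentiates the rates.
Rank by basicity of the departing species: weakest base leaves most easily.
(CH₃)₂CH–N₂⁺ loses N₂: no meaningful conjugate acid; N₂ departs as an exceptionally stable neutral molecule
(CH₃)₂CH–OTf loses OTf⁻: pKₐ(CF₃SO₃H (triflic acid)) ≈ -14
(CH₃)₂CH–OMs loses OMs⁻: pKₐ(CH₃SO₃H (MsOH)) ≈ -1.9
(CH₃)₂CH–OAc loses AcO⁻: pKₐ(CH₃COOH) ≈ 4.8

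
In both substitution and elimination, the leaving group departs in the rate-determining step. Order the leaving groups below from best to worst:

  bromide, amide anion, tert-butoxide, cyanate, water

bromide > water > cyanate > tert-butoxide > amide anion

bromide: pKₐ(HBr) ≈ -9
water: pKₐ(H₃O⁺) ≈ -1.7
cyanate: pKₐ(HOCN) ≈ 3.5
tert-butoxide: pKₐ(t-BuOH) ≈ 18
amide anion: pKₐ(NH₃) ≈ 38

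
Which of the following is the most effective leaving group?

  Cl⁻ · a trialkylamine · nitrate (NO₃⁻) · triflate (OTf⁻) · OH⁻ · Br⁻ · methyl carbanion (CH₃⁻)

The more stable X⁻ (or X) is on its own — i.e. the weaker a base it is — the better a leaving group it makes.
triflate (OTf⁻): pKₐ(CF₃SO₃H (triflic acid)) ≈ -14
Br⁻: pKₐ(HBr) ≈ -9
Cl⁻: pKₐ(HCl) ≈ -7
nitrate (NO₃⁻): pKₐ(HNO₃) ≈ -1.3
a trialkylamine: pKₐ(R'₃NH⁺) ≈ 10.7
OH⁻: pKₐ(H₂O) ≈ 15.7
methyl carbanion (CH₃⁻): pKₐ(CH₄) ≈ 48

triflate (OTf⁻)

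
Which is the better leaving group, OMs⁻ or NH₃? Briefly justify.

OMs⁻ is the better leaving group.
pKₐ(CH₃SO₃H (MsOH)) ≈ -1.9 versus pKₐ(NH₄⁺) ≈ 9.2: OMs⁻ is the much weaker base.
Resonance-delocalised alkanesulfonate.

OMs⁻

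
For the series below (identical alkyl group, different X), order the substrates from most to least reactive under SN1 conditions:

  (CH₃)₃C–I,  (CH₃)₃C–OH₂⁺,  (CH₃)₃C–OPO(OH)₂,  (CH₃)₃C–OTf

(CH₃)₃C–OTf > (CH₃)₃C–I > (CH₃)₃C–OH₂⁺ > (CH₃)₃C–OPO(OH)₂

Same R in every case — rank the leaving groups.
Leaving-group ability tracks the stability of the departed species; conjugate-acid pKₐ is the usual yardstick (lower pKₐ → better LG).
(CH₃)₃C–OTf loses OTf⁻: pKₐ(CF₃SO₃H (triflic acid)) ≈ -14
(CH₃)₃C–I loses I⁻: pKₐ(HI) ≈ -10
(CH₃)₃C–OH₂⁺ loses H₂O: pKₐ(H₃O⁺) ≈ -1.7
(CH₃)₃C–OPO(OH)₂ loses H₂PO₄⁻: pKₐ(H₃PO₄) ≈ 2.1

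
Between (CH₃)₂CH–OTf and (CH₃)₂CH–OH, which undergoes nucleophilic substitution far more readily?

From (CH₃)₂CH–OH the departing group would be OH⁻ (pKₐ(H₂O) ≈ 15.7). Strong base; essentially never leaves without prior activation.
From (CH₃)₂CH–OTf the leaving group is OTf⁻ (pKₐ(CF₃SO₃H (triflic acid)) ≈ -14). Charge spread over three oxygens and a CF₃ group; the premier leaving group in synthesis.
(In practice (CH₃)₂CH–OTf is made from (CH₃)₂CH–OH by treatment with Tf₂O / 2,6-lutidine, converting the hydroxyl into a triflate.)

(CH₃)₂CH–OTf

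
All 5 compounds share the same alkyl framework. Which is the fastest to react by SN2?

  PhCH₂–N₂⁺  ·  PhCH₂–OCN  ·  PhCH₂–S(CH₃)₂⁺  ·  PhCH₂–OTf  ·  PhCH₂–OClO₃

The skeletons are identical, so relative rate is governed entirely by leaving-group ability.
Rank by basicity of the departing species: weakest base leaves most easily.
PhCH₂–N₂⁺ loses N₂: no meaningful conjugate acid; N₂ departs as an exceptionally stable neutral molecule
PhCH₂–OTf loses OTf⁻: pKₐ(CF₃SO₃H (triflic acid)) ≈ -14
PhCH₂–OClO₃ loses ClO₄⁻: pKₐ(HClO₄) ≈ -10
PhCH₂–S(CH₃)₂⁺ loses SR'₂: pKₐ(R'₂SH⁺) ≈ -7
PhCH₂–OCN loses NCO⁻: pKₐ(HOCN) ≈ 3.5

PhCH₂–N₂⁺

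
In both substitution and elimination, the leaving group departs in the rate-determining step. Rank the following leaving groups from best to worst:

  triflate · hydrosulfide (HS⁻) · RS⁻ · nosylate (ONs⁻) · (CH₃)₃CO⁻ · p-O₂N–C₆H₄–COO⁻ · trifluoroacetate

triflate: pKₐ(CF₃SO₃H (triflic acid)) ≈ -14
nosylate (ONs⁻): pKₐ(p-O₂NC₆H₄SO₃H) ≈ -3.5
trifluoroacetate: pKₐ(CF₃COOH) ≈ 0.2
p-O₂N–C₆H₄–COO⁻: pKₐ(p-nitrobenzoic acid) ≈ 3.4
hydrosulfide (HS⁻): pKₐ(H₂S) ≈ 7
RS⁻: pKₐ(RSH (a thiol)) ≈ 10.5
(CH₃)₃CO⁻: pKₐ(t-BuOH) ≈ 18

triflate > nosylate (ONs⁻) > trifluoroacetate > p-O₂N–C₆H₄–COO⁻ > hydrosulfide (HS⁻) > RS⁻ > (CH₃)₃CO⁻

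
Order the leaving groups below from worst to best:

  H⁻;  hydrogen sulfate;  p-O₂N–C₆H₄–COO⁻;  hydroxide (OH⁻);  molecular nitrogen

H⁻ < hydroxide (OH⁻) < p-O₂N–C₆H₄–COO⁻ < hydrogen sulfate < molecular nitrogen

Leaving-group ability tracks the stability of the departed species; conjugate-acid pKₐ is the usual yardstick (lower pKₐ → better LG).
molecular nitrogen: no meaningful conjugate acid; N₂ departs as an exceptionally stable neutral molecule
hydrogen sulfate: pKₐ(H₂SO₄) ≈ -3 — conjugate base of a strong mineral acid
p-O₂N–C₆H₄–COO⁻: pKₐ(p-nitrobenzoic acid) ≈ 3.4 — electron-withdrawing nitro group stabilises the carboxylate
hydroxide (OH⁻): pKₐ(H₂O) ≈ 15.7 — strong base; essentially never leaves without prior activation
H⁻: pKₐ(H₂) ≈ 36
Reversing gives the worst-to-best order requested.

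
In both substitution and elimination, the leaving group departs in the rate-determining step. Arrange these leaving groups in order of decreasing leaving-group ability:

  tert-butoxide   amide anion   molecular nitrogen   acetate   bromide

molecular nitrogen > bromide > acetate > tert-butoxide > amide anion

Leaving-group ability tracks the stability of the departed species; conjugate-acid pKₐ is the usual yardstick (lower pKₐ → better LG).
molecular nitrogen: no meaningful conjugate acid; N₂ departs as an exceptionally stable neutral molecule
bromide: pKₐ(HBr) ≈ -9
acetate: pKₐ(CH₃COOH) ≈ 4.8
tert-butoxide: pKₐ(t-BuOH) ≈ 18
amide anion: pKₐ(NH₃) ≈ 38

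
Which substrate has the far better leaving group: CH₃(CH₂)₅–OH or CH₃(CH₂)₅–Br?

From CH₃(CH₂)₅–OH the departing group would be OH⁻ (pKₐ(H₂O) ≈ 15.7). Strong base; essentially never leaves without prior activation.
From CH₃(CH₂)₅–Br the leaving group is Br⁻ (pKₐ(HBr) ≈ -9). Weak base; good leaving group.
(In practice CH₃(CH₂)₅–Br is made from CH₃(CH₂)₅–OH by treatment with PBr₃, replacing the hydroxyl with bromide.)

CH₃(CH₂)₅–Br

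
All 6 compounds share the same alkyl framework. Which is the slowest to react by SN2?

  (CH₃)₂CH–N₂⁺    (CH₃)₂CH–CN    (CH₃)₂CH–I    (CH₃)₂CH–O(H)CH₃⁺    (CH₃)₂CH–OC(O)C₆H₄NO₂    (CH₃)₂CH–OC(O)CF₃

(CH₃)₂CH–CN

Same R in every case — rank the leaving groups.
A good leaving group is a weak base: the lower the pKₐ of its conjugate acid, the more readily it departs.
(CH₃)₂CH–N₂⁺ loses N₂: no meaningful conjugate acid; N₂ departs as an exceptionally stable neutral molecule
(CH₃)₂CH–I loses I⁻: pKₐ(HI) ≈ -10
(CH₃)₂CH–O(H)CH₃⁺ loses R'OH: pKₐ(R'OH₂⁺) ≈ -2.4
(CH₃)₂CH–OC(O)CF₃ loses CF₃COO⁻: pKₐ(CF₃COOH) ≈ 0.2
(CH₃)₂CH–OC(O)C₆H₄NO₂ loses p-O₂N–C₆H₄–COO⁻: pKₐ(p-nitrobenzoic acid) ≈ 3.4
(CH₃)₂CH–CN loses CN⁻: pKₐ(HCN) ≈ 9.2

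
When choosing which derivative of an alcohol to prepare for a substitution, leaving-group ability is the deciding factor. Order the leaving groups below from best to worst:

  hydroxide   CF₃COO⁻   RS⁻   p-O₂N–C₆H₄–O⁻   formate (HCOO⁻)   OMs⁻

OMs⁻ > CF₃COO⁻ > formate (HCOO⁻) > p-O₂N–C₆H₄–O⁻ > RS⁻ > hydroxide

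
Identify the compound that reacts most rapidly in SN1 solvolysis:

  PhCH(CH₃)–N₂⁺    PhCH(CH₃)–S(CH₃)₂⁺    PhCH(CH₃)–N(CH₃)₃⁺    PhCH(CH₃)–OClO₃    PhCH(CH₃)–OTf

PhCH(CH₃)–N₂⁺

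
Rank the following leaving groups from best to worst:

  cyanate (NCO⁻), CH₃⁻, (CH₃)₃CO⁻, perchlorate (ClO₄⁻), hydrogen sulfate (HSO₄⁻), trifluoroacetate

A good leaving group is a weak base: the lower the pKₐ of its conjugate acid, the more readily it departs.
perchlorate (ClO₄⁻): pKₐ(HClO₄) ≈ -10 — extremely weak base; rarely used for safety reasons
hydrogen sulfate (HSO₄⁻): pKₐ(H₂SO₄) ≈ -3 — conjugate base of a strong mineral acid
trifluoroacetate: pKₐ(CF₃COOH) ≈ 0.2 — strongly electron-withdrawing CF₃ stabilises the carboxylate
cyanate (NCO⁻): pKₐ(HOCN) ≈ 3.5
(CH₃)₃CO⁻: pKₐ(t-BuOH) ≈ 18 — bulky, strongly basic alkoxide
CH₃⁻: pKₐ(CH₄) ≈ 48

perchlorate (ClO₄⁻) > hydrogen sulfate (HSO₄⁻) > trifluoroacetate > cyanate (NCO⁻) > (CH₃)₃CO⁻ > CH₃⁻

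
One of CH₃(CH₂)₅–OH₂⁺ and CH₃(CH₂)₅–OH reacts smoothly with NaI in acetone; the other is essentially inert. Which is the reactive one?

CH₃(CH₂)₅–OH₂⁺

From CH₃(CH₂)₅–OH the departing group would be OH⁻ (pKₐ(H₂O) ≈ 15.7). Strong base; essentially never leaves without prior activation.
From CH₃(CH₂)₅–OH₂⁺ the leaving group is H₂O (pKₐ(H₃O⁺) ≈ -1.7). Neutral; leaves from a protonated alcohol (R–OH₂⁺).
(In practice CH₃(CH₂)₅–OH₂⁺ is made from CH₃(CH₂)₅–OH by protonation with strong acid, converting the leaving group from hydroxide to neutral water.)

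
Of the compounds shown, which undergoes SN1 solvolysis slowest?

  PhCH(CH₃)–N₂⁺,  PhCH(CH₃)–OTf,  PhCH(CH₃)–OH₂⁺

PhCH(CH₃)–OH₂⁺

Same R in every case — rank the leaving groups.
A good leaving group is a weak base: the lower the pKₐ of its conjugate acid, the more readily it departs.
PhCH(CH₃)–N₂⁺ loses N₂: no meaningful conjugate acid; N₂ departs as an exceptionally stable neutral molecule
PhCH(CH₃)–OTf loses OTf⁻: pKₐ(CF₃SO₃H (triflic acid)) ≈ -14
PhCH(CH₃)–OH₂⁺ loses H₂O: pKₐ(H₃O⁺) ≈ -1.7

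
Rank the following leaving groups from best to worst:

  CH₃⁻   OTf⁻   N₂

N₂ > OTf⁻ > CH₃⁻

Rank by basicity of the departing species: weakest base leaves most easily.
N₂: no meaningful conjugate acid; N₂ departs as an exceptionally stable neutral molecule
OTf⁻: pKₐ(CF₃SO₃H (triflic acid)) ≈ -14
CH₃⁻: pKₐ(CH₄) ≈ 48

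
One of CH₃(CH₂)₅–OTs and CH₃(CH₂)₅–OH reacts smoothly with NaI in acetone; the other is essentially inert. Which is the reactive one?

CH₃(CH₂)₅–OTs

From CH₃(CH₂)₅–OH the departing group would be OH⁻ (pKₐ(H₂O) ≈ 15.7). Strong base; essentially never leaves without prior activation.
From CH₃(CH₂)₅–OTs the leaving group is OTs⁻ (pKₐ(p-CH₃C₆H₄SO₃H (TsOH)) ≈ -2.8). Resonance-delocalised arenesulfonate.
(In practice CH₃(CH₂)₅–OTs is made from CH₃(CH₂)₅–OH by treatment with TsCl / pyridine, converting the hydroxyl into a tosylate.)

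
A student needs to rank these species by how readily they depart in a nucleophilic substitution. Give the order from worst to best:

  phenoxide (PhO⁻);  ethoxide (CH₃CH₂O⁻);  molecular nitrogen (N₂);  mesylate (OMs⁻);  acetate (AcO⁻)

molecular nitrogen (N₂): no meaningful conjugate acid; N₂ departs as an exceptionally stable neutral molecule
mesylate (OMs⁻): pKₐ(CH₃SO₃H (MsOH)) ≈ -1.9
acetate (AcO⁻): pKₐ(CH₃COOH) ≈ 4.8
phenoxide (PhO⁻): pKₐ(C₆H₅OH (phenol)) ≈ 10
ethoxide (CH₃CH₂O⁻): pKₐ(CH₃CH₂OH) ≈ 16 — strong base; alkoxides do not leave unassisted
Listed from poorest to best leaving group as asked.

ethoxide (CH₃CH₂O⁻) < phenoxide (PhO⁻) < acetate (AcO⁻) < mesylate (OMs⁻) < molecular nitrogen (N₂)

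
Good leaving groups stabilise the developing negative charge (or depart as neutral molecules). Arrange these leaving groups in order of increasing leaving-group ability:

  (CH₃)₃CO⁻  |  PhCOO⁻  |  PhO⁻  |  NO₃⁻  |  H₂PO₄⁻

(CH₃)₃CO⁻ < PhO⁻ < PhCOO⁻ < H₂PO₄⁻ < NO₃⁻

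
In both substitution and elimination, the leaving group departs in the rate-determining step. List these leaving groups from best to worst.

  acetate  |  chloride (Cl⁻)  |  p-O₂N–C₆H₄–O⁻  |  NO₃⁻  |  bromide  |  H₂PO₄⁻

bromide: pKₐ(HBr) ≈ -9
chloride (Cl⁻): pKₐ(HCl) ≈ -7
NO₃⁻: pKₐ(HNO₃) ≈ -1.3 — resonance-delocalised over three oxygens
H₂PO₄⁻: pKₐ(H₃PO₄) ≈ 2.1 — moderate base; biological leaving group after further activation
acetate: pKₐ(CH₃COOH) ≈ 4.8 — resonance-stabilised but still a weak base
p-O₂N–C₆H₄–O⁻: pKₐ(p-nitrophenol) ≈ 7.2 — nitro group delocalises the charge; the classic chromogenic LG

bromide > chloride (Cl⁻) > NO₃⁻ > H₂PO₄⁻ > acetate > p-O₂N–C₆H₄–O⁻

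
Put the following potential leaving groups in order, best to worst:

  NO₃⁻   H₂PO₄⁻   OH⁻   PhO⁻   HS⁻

NO₃⁻: pKₐ(HNO₃) ≈ -1.3
H₂PO₄⁻: pKₐ(H₃PO₄) ≈ 2.1
HS⁻: pKₐ(H₂S) ≈ 7
PhO⁻: pKₐ(C₆H₅OH (phenol)) ≈ 10
OH⁻: pKₐ(H₂O) ≈ 15.7

NO₃⁻ > H₂PO₄⁻ > HS⁻ > PhO⁻ > OH⁻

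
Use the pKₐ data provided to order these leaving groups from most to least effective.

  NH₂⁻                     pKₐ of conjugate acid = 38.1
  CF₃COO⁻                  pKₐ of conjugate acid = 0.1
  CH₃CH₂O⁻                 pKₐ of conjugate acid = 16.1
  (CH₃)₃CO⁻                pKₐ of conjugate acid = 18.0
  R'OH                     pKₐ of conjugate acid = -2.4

R'OH > CF₃COO⁻ > CH₃CH₂O⁻ > (CH₃)₃CO⁻ > NH₂⁻

Lower conjugate-acid pKₐ ⇒ weaker base ⇒ better leaving group.
Sorting by the given values: R'OH (-2.4), CF₃COO⁻ (0.1), CH₃CH₂O⁻ (16.1), (CH₃)₃CO⁻ (18.0), NH₂⁻ (38.1).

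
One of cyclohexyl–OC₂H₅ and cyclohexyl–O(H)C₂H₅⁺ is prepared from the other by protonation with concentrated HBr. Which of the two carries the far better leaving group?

cyclohexyl–O(H)C₂H₅⁺

From cyclohexyl–OC₂H₅ the departing group would be CH₃CH₂O⁻ (pKₐ(CH₃CH₂OH) ≈ 16). Strong base; alkoxides do not leave unassisted.
From cyclohexyl–O(H)C₂H₅⁺ the leaving group is R'OH (pKₐ(R'OH₂⁺) ≈ -2.4). Neutral; leaves from a protonated ether (an oxonium ion, R–O(H)R'⁺).
Protonation with concentrated HBr works by allowing neutral ethanol, rather than ethoxide, to depart, making cyclohexyl–O(H)C₂H₅⁺ enormously more reactive.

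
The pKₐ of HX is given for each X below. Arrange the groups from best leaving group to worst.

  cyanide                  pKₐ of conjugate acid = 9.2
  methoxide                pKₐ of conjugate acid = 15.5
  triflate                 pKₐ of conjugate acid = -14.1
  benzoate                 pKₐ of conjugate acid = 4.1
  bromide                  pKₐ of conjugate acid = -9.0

triflate > bromide > benzoate > cyanide > methoxide

Lower conjugate-acid pKₐ ⇒ weaker base ⇒ better leaving group.
Sorting by the given values: triflate (-14.1), bromide (-9.0), benzoate (4.1), cyanide (9.2), methoxide (15.5).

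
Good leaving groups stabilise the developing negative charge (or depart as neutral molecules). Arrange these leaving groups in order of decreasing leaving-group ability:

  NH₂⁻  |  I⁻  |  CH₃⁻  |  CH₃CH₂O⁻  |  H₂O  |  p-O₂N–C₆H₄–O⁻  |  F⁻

I⁻ > H₂O > F⁻ > p-O₂N–C₆H₄–O⁻ > CH₃CH₂O⁻ > NH₂⁻ > CH₃⁻

Leaving-group ability tracks the stability of the departed species; conjugate-acid pKₐ is the usual yardstick (lower pKₐ → better LG).
I⁻: pKₐ(HI) ≈ -10 — large, highly polarisable; very weak base
H₂O: pKₐ(H₃O⁺) ≈ -1.7
F⁻: pKₐ(HF) ≈ 3.2 — small and strongly basic; the poor halide leaving group
p-O₂N–C₆H₄–O⁻: pKₐ(p-nitrophenol) ≈ 7.2
CH₃CH₂O⁻: pKₐ(CH₃CH₂OH) ≈ 16 — strong base; alkoxides do not leave unassisted
NH₂⁻: pKₐ(NH₃) ≈ 38
CH₃⁻: pKₐ(CH₄) ≈ 48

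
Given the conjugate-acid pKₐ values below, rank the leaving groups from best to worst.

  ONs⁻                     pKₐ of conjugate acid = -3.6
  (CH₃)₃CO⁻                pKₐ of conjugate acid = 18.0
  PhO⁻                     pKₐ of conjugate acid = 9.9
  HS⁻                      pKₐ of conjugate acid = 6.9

Lower conjugate-acid pKₐ ⇒ weaker base ⇒ better leaving group.
Sorting by the given values: ONs⁻ (-3.6), HS⁻ (6.9), PhO⁻ (9.9), (CH₃)₃CO⁻ (18.0).

ONs⁻ > HS⁻ > PhO⁻ > (CH₃)₃CO⁻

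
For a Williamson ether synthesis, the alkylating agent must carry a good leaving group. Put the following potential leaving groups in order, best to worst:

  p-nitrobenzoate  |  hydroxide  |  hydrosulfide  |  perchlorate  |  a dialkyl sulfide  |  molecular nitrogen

The more stable X⁻ (or X) is on its own — i.e. the weaker a base it is — the better a leaving group it makes.
molecular nitrogen: no meaningful conjugate acid; N₂ departs as an exceptionally stable neutral molecule
perchlorate: pKₐ(HClO₄) ≈ -10
a dialkyl sulfide: pKₐ(R'₂SH⁺) ≈ -7
p-nitrobenzoate: pKₐ(p-nitrobenzoic acid) ≈ 3.4
hydrosulfide: pKₐ(H₂S) ≈ 7
hydroxide: pKₐ(H₂O) ≈ 15.7

molecular nitrogen > perchlorate > a dialkyl sulfide > p-nitrobenzoate > hydrosulfide > hydroxide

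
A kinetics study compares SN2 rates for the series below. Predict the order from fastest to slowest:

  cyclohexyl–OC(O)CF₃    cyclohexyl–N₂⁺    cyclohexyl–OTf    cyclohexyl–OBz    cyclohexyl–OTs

cyclohexyl–N₂⁺ > cyclohexyl–OTf > cyclohexyl–OTs > cyclohexyl–OC(O)CF₃ > cyclohexyl–OBz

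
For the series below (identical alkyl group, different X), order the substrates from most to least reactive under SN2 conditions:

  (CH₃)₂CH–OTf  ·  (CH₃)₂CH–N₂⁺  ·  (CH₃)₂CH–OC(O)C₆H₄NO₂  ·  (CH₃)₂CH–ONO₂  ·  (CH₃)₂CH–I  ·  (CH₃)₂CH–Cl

Identical carbon frameworks mean the comparison reduces to leaving-group quality.
Rank by basicity of the departing species: weakest base leaves most easily.
(CH₃)₂CH–N₂⁺ loses N₂: no meaningful conjugate acid; N₂ departs as an exceptionally stable neutral molecule
(CH₃)₂CH–OTf loses OTf⁻: pKₐ(CF₃SO₃H (triflic acid)) ≈ -14
(CH₃)₂CH–I loses I⁻: pKₐ(HI) ≈ -10
(CH₃)₂CH–Cl loses Cl⁻: pKₐ(HCl) ≈ -7
(CH₃)₂CH–ONO₂ loses NO₃⁻: pKₐ(HNO₃) ≈ -1.3
(CH₃)₂CH–OC(O)C₆H₄NO₂ loses p-O₂N–C₆H₄–COO⁻: pKₐ(p-nitrobenzoic acid) ≈ 3.4

(CH₃)₂CH–N₂⁺ > (CH₃)₂CH–OTf > (CH₃)₂CH–I > (CH₃)₂CH–Cl > (CH₃)₂CH–ONO₂ > (CH₃)₂CH–OC(O)C₆H₄NO₂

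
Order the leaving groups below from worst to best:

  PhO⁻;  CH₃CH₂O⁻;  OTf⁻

CH₃CH₂O⁻ < PhO⁻ < OTf⁻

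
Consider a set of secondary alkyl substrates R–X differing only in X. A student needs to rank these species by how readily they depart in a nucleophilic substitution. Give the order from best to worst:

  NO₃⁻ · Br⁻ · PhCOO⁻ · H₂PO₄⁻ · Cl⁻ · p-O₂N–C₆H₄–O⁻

A good leaving group is a weak base: the lower the pKₐ of its conjugate acid, the more readily it departs.
Br⁻: pKₐ(HBr) ≈ -9 — weak base; good leaving group
Cl⁻: pKₐ(HCl) ≈ -7
NO₃⁻: pKₐ(HNO₃) ≈ -1.3 — resonance-delocalised over three oxygens
H₂PO₄⁻: pKₐ(H₃PO₄) ≈ 2.1 — moderate base; biological leaving group after further activation
PhCOO⁻: pKₐ(C₆H₅COOH) ≈ 4.2
p-O₂N–C₆H₄–O⁻: pKₐ(p-nitrophenol) ≈ 7.2 — nitro group delocalises the charge; the classic chromogenic LG

Br⁻ > Cl⁻ > NO₃⁻ > H₂PO₄⁻ > PhCOO⁻ > p-O₂N–C₆H₄–O⁻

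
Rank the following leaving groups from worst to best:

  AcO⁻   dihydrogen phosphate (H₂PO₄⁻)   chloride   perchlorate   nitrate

AcO⁻ < dihydrogen phosphate (H₂PO₄⁻) < nitrate < chloride < perchlorate

The more stable X⁻ (or X) is on its own — i.e. the weaker a base it is — the better a leaving group it makes.
perchlorate: pKₐ(HClO₄) ≈ -10
chloride: pKₐ(HCl) ≈ -7
nitrate: pKₐ(HNO₃) ≈ -1.3
dihydrogen phosphate (H₂PO₄⁻): pKₐ(H₃PO₄) ≈ 2.1 — moderate base; biological leaving group after further activation
AcO⁻: pKₐ(CH₃COOH) ≈ 4.8
Listed from poorest to best leaving group as asked.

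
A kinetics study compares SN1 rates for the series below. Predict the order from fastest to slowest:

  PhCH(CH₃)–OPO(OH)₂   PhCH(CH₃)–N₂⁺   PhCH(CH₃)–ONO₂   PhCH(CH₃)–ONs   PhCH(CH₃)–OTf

With the same alkyl group throughout, only the leaving group differentiates the rates.
Leaving-group ability tracks the stability of the departed species; conjugate-acid pKₐ is the usual yardstick (lower pKₐ → better LG).
PhCH(CH₃)–N₂⁺ loses N₂: no meaningful conjugate acid; N₂ departs as an exceptionally stable neutral molecule
PhCH(CH₃)–OTf loses OTf⁻: pKₐ(CF₃SO₃H (triflic acid)) ≈ -14
PhCH(CH₃)–ONs loses ONs⁻: pKₐ(p-O₂NC₆H₄SO₃H) ≈ -3.5
PhCH(CH₃)–ONO₂ loses NO₃⁻: pKₐ(HNO₃) ≈ -1.3
PhCH(CH₃)–OPO(OH)₂ loses H₂PO₄⁻: pKₐ(H₃PO₄) ≈ 2.1

PhCH(CH₃)–N₂⁺ > PhCH(CH₃)–OTf > PhCH(CH₃)–ONs > PhCH(CH₃)–ONO₂ > PhCH(CH₃)–OPO(OH)₂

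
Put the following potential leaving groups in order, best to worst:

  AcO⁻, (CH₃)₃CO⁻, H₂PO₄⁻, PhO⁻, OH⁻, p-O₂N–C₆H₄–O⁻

H₂PO₄⁻ > AcO⁻ > p-O₂N–C₆H₄–O⁻ > PhO⁻ > OH⁻ > (CH₃)₃CO⁻

Leaving-group ability tracks the stability of the departed species; conjugate-acid pKₐ is the usual yardstick (lower pKₐ → better LG).
H₂PO₄⁻: pKₐ(H₃PO₄) ≈ 2.1
AcO⁻: pKₐ(CH₃COOH) ≈ 4.8
p-O₂N–C₆H₄–O⁻: pKₐ(p-nitrophenol) ≈ 7.2
PhO⁻: pKₐ(C₆H₅OH (phenol)) ≈ 10
OH⁻: pKₐ(H₂O) ≈ 15.7
(CH₃)₃CO⁻: pKₐ(t-BuOH) ≈ 18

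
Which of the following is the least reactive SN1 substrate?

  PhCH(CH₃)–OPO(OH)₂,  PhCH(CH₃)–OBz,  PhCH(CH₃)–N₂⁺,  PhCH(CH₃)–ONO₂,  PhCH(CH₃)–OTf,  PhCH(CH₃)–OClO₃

Identical carbon frameworks mean the comparison reduces to leaving-group quality.
Rank by basicity of the departing species: weakest base leaves most easily.
PhCH(CH₃)–N₂⁺ loses N₂: no meaningful conjugate acid; N₂ departs as an exceptionally stable neutral molecule
PhCH(CH₃)–OTf loses OTf⁻: pKₐ(CF₃SO₃H (triflic acid)) ≈ -14
PhCH(CH₃)–OClO₃ loses ClO₄⁻: pKₐ(HClO₄) ≈ -10
PhCH(CH₃)–ONO₂ loses NO₃⁻: pKₐ(HNO₃) ≈ -1.3
PhCH(CH₃)–OPO(OH)₂ loses H₂PO₄⁻: pKₐ(H₃PO₄) ≈ 2.1
PhCH(CH₃)–OBz loses PhCOO⁻: pKₐ(C₆H₅COOH) ≈ 4.2

PhCH(CH₃)–OBz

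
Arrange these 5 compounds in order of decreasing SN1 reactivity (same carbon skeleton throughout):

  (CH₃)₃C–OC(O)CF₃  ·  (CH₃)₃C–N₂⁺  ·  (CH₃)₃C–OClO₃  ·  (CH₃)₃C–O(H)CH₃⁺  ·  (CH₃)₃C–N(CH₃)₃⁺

(CH₃)₃C–N₂⁺ > (CH₃)₃C–OClO₃ > (CH₃)₃C–O(H)CH₃⁺ > (CH₃)₃C–OC(O)CF₃ > (CH₃)₃C–N(CH₃)₃⁺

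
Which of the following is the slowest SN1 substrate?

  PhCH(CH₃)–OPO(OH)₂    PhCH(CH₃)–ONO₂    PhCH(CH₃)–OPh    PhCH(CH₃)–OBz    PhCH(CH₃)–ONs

Identical carbon frameworks mean the comparison reduces to leaving-group quality.
Rank by basicity of the departing species: weakest base leaves most easily.
PhCH(CH₃)–ONs loses ONs⁻: pKₐ(p-O₂NC₆H₄SO₃H) ≈ -3.5
PhCH(CH₃)–ONO₂ loses NO₃⁻: pKₐ(HNO₃) ≈ -1.3
PhCH(CH₃)–OPO(OH)₂ loses H₂PO₄⁻: pKₐ(H₃PO₄) ≈ 2.1
PhCH(CH₃)–OBz loses PhCOO⁻: pKₐ(C₆H₅COOH) ≈ 4.2
PhCH(CH₃)–OPh loses PhO⁻: pKₐ(C₆H₅OH (phenol)) ≈ 10

PhCH(CH₃)–OPh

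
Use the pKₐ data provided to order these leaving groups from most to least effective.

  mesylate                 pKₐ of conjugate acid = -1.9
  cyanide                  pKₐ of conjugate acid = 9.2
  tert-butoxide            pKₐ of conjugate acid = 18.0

Lower conjugate-acid pKₐ ⇒ weaker base ⇒ better leaving group.
Sorting by the given values: mesylate (-1.9), cyanide (9.2), tert-butoxide (18.0).

mesylate > cyanide > tert-butoxide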